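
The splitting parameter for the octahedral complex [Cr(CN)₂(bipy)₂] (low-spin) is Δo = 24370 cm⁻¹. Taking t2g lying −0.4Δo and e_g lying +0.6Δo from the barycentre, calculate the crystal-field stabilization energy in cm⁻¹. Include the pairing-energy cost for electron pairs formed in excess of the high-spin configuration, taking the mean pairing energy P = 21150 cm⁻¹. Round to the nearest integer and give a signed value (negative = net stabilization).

-17842

Ligand charges: 2×(-1) from CN⁻ and 2×(+0) from bipy sum to -2; with overall charge +0, Cr is +2.
Cr sits in group 6; removing 2 electrons leaves Cr²⁺ with 6 − 2 = 4 d electrons.
Electron filling gives t2g^4 e_g^0.
CFSE(orbital) = 4×(-0.4Δo) + 0×(0.6Δo) = -1.6Δo; with Δo = 24370 cm⁻¹ that is -38992 cm⁻¹.
Pairing penalty: 1 pair vs 0 in the high-spin reference → 1 extra × P = 21150 cm⁻¹.
Net CFSE = -38992 + 21150 = -17842 cm⁻¹.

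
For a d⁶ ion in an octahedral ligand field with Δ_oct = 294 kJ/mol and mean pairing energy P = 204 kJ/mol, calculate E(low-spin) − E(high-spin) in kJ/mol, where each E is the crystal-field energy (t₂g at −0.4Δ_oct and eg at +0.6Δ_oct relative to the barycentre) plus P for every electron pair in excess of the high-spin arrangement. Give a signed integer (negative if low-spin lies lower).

-180

High-spin d⁶ fills as t₂g⁴ eg² with CFSE 4(−0.4) + 2(+0.6) = -0.4Δ_oct = -118 kJ/mol.
For low-spin the configuration is t₂g⁶ eg⁰: orbital energy -2.4 × 294 = -706 kJ/mol, and 2 additional pairs relative to high-spin add 408 kJ/mol, giving -298 kJ/mol.
The difference is -298 − (-118) = -180 kJ/mol, so low-spin lies lower.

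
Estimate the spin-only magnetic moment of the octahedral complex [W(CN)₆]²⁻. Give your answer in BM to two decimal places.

Each CN⁻ contributes -1; 6 × (-1) = -6. With overall charge -2, W is in the +4 oxidation state.
W⁴⁺: group 6, so d-count = 6 − 4 = 2.
Configuration: t2g^2 e_g^0 → 2 unpaired electrons.
μ(spin-only) = √[2(2+2)] = √8 ≈ 2.83 BM.

2.83 BM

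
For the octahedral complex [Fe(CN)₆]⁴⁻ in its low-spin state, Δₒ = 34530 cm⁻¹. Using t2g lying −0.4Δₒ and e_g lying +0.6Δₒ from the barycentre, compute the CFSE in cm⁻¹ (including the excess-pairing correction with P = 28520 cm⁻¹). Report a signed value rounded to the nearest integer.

Each CN⁻ contributes -1; 6 × (-1) = -6. With overall charge -4, Fe is in the +2 oxidation state.
Group 8 minus oxidation state +2 gives a d⁶ configuration for Fe²⁺.
Configuration: t2g^6 e_g^0.
The orbital stabilization is -2.4Δₒ = -2.4 × 34530 = -82872 cm⁻¹.
Relative to high-spin t2g^4 e_g^2 (1 paired), the low-spin configuration has 2 additional pairs, contributing +2 × 28520 = +57040 cm⁻¹.
Net CFSE = -82872 + 57040 = -25832 cm⁻¹.

-25832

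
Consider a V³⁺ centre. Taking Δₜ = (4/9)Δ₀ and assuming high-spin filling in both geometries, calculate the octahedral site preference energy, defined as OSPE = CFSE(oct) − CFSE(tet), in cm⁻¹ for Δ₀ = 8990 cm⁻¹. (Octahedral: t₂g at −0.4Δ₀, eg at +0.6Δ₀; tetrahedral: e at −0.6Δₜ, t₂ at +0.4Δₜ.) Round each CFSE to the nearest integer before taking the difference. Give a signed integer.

V is in group 5, so V³⁺ is d² (5 − 3 = 2).
Octahedral high-spin t2g^2 e_g^0: CFSE = -0.8 × 8990 = -7192 cm⁻¹.
In a tetrahedral site the filling is e^2 t2^0: CFSE(tet) = -1.2Δₜ = -1.2 × (4/9)(8990) = -4795 cm⁻¹.
OSPE = CFSE(oct) − CFSE(tet) = -7192 − (-4795) = -2397 cm⁻¹.

-2397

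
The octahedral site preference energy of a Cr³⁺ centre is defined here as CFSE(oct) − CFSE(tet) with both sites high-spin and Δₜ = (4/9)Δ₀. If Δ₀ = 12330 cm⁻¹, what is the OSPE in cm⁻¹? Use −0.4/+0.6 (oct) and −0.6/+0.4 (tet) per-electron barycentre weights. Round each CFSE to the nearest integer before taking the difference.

Group 6 minus oxidation state +3 gives a d³ configuration for Cr³⁺.
In an octahedral site d³ (HS) is t2g^3 e_g^0, giving CFSE(oct) = -1.2Δ₀ = -14796 cm⁻¹.
In a tetrahedral site the filling is e^2 t2^1: CFSE(tet) = -0.8Δₜ = -0.8 × (4/9)(12330) = -4384 cm⁻¹.
Subtracting, OSPE = -14796 − (-4384) = -10412 cm⁻¹.

-10412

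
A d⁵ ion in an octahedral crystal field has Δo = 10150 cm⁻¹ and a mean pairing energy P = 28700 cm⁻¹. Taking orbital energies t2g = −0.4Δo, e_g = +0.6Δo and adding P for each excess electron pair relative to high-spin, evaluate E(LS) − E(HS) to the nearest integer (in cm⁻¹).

37100

High-spin: t2g^3 e_g^2, CFSE = 0.0Δo = 0 cm⁻¹.
Low-spin: t2g^5 e_g^0, orbital CFSE = -2.0Δo = -20300 cm⁻¹; plus 2 excess pairs × P = +57400 cm⁻¹; total 37100 cm⁻¹.
E(LS) − E(HS) = 37100 − (0) = 37100 cm⁻¹.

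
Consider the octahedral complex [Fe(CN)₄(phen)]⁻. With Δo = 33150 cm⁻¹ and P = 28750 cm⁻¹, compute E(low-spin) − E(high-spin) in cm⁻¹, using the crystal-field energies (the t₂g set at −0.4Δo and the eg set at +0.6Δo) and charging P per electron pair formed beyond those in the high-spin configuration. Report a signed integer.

Ligand charges: 4×(-1) from CN⁻ and 1×(+0) from phen sum to -4; with overall charge -1, Fe is +3.
Group 8 minus oxidation state +3 gives a d⁵ configuration for Fe³⁺.
In the high-spin limit (t₂g³ eg²) the orbital term is 0.0Δo = 0 cm⁻¹, with no excess pairing.
Low-spin t₂g⁵ eg⁰ gives -2.0Δo = -66300 cm⁻¹, but forming 2 extra pairs costs 2P = 57500 cm⁻¹, so E(LS) = -66300 + 57500 = -8800 cm⁻¹.
The difference is -8800 − (0) = -8800 cm⁻¹, so low-spin lies lower.

-8800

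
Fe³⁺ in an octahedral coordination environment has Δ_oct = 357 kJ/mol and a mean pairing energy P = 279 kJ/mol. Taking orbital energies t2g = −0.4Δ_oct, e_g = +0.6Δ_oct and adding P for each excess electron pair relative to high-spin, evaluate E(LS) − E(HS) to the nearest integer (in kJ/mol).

-156

Fe³⁺: group 8, so d-count = 8 − 3 = 5.
High-spin: t2g^3 e_g^2, CFSE = 0.0Δ_oct = 0 kJ/mol.
Low-spin t2g^5 e_g^0 gives -2.0Δ_oct = -714 kJ/mol, but forming 2 extra pairs costs 2P = 558 kJ/mol, so E(LS) = -714 + 558 = -156 kJ/mol.
E(LS) − E(HS) = -156 − (0) = -156 kJ/mol.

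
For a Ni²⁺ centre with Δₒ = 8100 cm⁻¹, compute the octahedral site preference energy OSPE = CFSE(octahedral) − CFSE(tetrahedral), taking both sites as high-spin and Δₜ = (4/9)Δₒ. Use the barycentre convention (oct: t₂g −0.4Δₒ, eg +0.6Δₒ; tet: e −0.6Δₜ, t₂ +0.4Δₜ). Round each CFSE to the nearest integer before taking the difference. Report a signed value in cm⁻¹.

Group 10 minus oxidation state +2 gives a d⁸ configuration for Ni²⁺.
In an octahedral site d⁸ (HS) is t₂g⁶ eg², giving CFSE(oct) = -1.2Δₒ = -9720 cm⁻¹.
In a tetrahedral site the filling is e⁴ t₂⁴: CFSE(tet) = -0.8Δₜ = -0.8 × (4/9)(8100) = -2880 cm⁻¹.
Subtracting, OSPE = -9720 − (-2880) = -6840 cm⁻¹.

-6840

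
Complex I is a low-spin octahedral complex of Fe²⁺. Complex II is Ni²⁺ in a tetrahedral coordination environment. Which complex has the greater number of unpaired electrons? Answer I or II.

II

I: Fe is in group 8, so Fe²⁺ is d⁶ (8 − 2 = 6); t₂g⁶ eg⁰ → 0 unpaired.
II: Ni sits in group 10; removing 2 electrons leaves Ni²⁺ with 10 − 2 = 8 d electrons; Tetrahedral fields are weak (Δₜ ≈ 4/9 Δₒ), so electrons fill high-spin; e⁴ t₂⁴ → 2 unpaired.
So II has more unpaired electrons.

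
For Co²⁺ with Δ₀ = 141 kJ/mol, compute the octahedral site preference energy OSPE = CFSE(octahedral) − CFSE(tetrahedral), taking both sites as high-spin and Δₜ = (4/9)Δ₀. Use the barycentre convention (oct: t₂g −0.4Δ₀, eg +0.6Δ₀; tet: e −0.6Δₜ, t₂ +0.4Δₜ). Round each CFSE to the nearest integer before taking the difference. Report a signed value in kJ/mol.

Co sits in group 9; removing 2 electrons leaves Co²⁺ with 9 − 2 = 7 d electrons.
In an octahedral site d⁷ (HS) is t2g^5 e_g^2, giving CFSE(oct) = -0.8Δ₀ = -113 kJ/mol.
Tetrahedral: e^4 t2^3, CFSE = 4(−0.6) + 3(+0.4) = -1.2Δₜ = -1.2 × (4/9) × 141 = -75 kJ/mol.
OSPE = CFSE(oct) − CFSE(tet) = -113 − (-75) = -38 kJ/mol.

-38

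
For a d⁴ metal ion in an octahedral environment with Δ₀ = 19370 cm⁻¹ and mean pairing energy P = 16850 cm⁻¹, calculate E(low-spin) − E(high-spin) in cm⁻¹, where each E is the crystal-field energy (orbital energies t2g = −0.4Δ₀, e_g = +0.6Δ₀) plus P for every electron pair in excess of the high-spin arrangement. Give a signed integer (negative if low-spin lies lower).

In the high-spin limit (t2g^3 e_g^1) the orbital term is -0.6Δ₀ = -11622 cm⁻¹, with no excess pairing.
Low-spin t2g^4 e_g^0 gives -1.6Δ₀ = -30992 cm⁻¹, but forming 1 extra pair costs 1P = 16850 cm⁻¹, so E(LS) = -30992 + 16850 = -14142 cm⁻¹.
The difference is -14142 − (-11622) = -2520 cm⁻¹, so low-spin lies lower.

-2520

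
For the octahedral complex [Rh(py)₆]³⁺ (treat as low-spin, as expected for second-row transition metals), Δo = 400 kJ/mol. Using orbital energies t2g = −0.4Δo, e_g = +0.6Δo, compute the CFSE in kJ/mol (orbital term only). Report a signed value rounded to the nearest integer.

-960

py is neutral, so the +3 overall charge sits on Rh: oxidation state +3.
Rh³⁺: group 9, so d-count = 9 − 3 = 6.
Electron filling gives t2g^6 e_g^0.
Orbital CFSE = 6(-0.4) + 0(0.6) = -2.4Δo = -2.4 × 400 = -960 kJ/mol.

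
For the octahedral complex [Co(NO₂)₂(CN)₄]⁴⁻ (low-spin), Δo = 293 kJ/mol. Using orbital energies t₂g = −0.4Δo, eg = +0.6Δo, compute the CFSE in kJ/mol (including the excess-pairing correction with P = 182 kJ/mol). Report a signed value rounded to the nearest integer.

-345

Ligand charges: 2×(-1) from NO₂⁻ and 4×(-1) from CN⁻ sum to -6; with overall charge -4, Co is +2.
Co²⁺: group 9, so d-count = 9 − 2 = 7.
Electron filling gives t₂g⁶ eg¹.
CFSE(orbital) = 6×(-0.4Δo) + 1×(0.6Δo) = -1.8Δo; with Δo = 293 kJ/mol that is -527 kJ/mol.
Pairing penalty: 3 pairs vs 2 in the high-spin reference → 1 extra × P = 182 kJ/mol.
Combining: -527 + 182 = -345 kJ/mol.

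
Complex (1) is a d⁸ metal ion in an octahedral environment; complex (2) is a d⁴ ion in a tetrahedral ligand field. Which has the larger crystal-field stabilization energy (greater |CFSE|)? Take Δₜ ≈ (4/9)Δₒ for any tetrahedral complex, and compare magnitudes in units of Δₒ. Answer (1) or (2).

(1)

(1): t₂g⁶ eg², CFSE = -1.2Δₒ.
(2): Tetrahedral fields are weak (Δₜ ≈ 4/9 Δₒ), so electrons fill high-spin; e² t₂², CFSE = -0.4Δₜ ≈ -0.18Δₒ.
So (1) has the larger |CFSE|.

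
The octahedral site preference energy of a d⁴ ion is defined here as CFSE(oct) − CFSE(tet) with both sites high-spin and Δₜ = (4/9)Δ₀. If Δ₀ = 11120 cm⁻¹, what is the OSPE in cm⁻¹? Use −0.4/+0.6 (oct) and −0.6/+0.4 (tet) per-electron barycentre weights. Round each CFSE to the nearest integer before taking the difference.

Octahedral (high-spin): t₂g³ eg¹, CFSE = 3(−0.4) + 1(+0.6) = -0.6Δ₀ = -0.6 × 11120 = -6672 cm⁻¹.
Tetrahedral e² t₂² gives -0.4Δₜ = -0.4 × (4/9) × 11120 = -1977 cm⁻¹.
Subtracting, OSPE = -6672 − (-1977) = -4695 cm⁻¹.

-4695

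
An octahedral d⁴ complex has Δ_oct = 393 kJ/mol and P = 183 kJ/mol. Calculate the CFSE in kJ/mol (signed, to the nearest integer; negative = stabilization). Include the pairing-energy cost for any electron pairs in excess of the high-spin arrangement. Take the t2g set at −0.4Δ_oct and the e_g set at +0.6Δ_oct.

With Δ_oct > P the complex is low-spin.
Configuration: t2g^4 e_g^0.
Orbital CFSE = -1.6Δ_oct = -1.6 × 393 = -629 kJ/mol.
Excess pairs vs high-spin: 1 − 0 = 1; pairing cost = +183 kJ/mol.
Net CFSE = -629 + 183 = -446 kJ/mol.

-446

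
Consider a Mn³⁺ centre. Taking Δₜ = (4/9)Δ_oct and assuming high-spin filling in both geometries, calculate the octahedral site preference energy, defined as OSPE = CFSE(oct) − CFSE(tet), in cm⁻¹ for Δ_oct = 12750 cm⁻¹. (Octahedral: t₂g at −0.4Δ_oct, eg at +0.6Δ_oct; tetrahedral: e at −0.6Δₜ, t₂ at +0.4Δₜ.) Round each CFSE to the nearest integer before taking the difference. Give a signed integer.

-5383

Mn sits in group 7; removing 3 electrons leaves Mn³⁺ with 7 − 3 = 4 d electrons.
Octahedral (high-spin): t2g^3 e_g^1, CFSE = 3(−0.4) + 1(+0.6) = -0.6Δ_oct = -0.6 × 12750 = -7650 cm⁻¹.
Tetrahedral: e^2 t2^2, CFSE = 2(−0.6) + 2(+0.4) = -0.4Δₜ = -0.4 × (4/9) × 12750 = -2267 cm⁻¹.
Subtracting, OSPE = -7650 − (-2267) = -5383 cm⁻¹.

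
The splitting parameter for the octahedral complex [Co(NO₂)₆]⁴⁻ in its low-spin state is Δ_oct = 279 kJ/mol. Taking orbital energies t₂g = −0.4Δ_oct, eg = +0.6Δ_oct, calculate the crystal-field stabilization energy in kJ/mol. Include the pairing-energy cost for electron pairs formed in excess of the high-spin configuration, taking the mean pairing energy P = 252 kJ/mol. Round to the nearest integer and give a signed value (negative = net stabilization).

Each NO₂⁻ contributes -1; 6 × (-1) = -6. With overall charge -4, Co is in the +2 oxidation state.
Co²⁺: group 9, so d-count = 9 − 2 = 7.
The d⁷ electrons fill as t₂g⁶ eg¹.
CFSE(orbital) = 6×(-0.4Δ_oct) + 1×(0.6Δ_oct) = -1.8Δ_oct; with Δ_oct = 279 kJ/mol that is -502 kJ/mol.
Relative to high-spin t₂g⁵ eg² (2 paired), the low-spin configuration has 1 additional pair, contributing +1 × 252 = +252 kJ/mol.
Net CFSE = -502 + 252 = -250 kJ/mol.

-250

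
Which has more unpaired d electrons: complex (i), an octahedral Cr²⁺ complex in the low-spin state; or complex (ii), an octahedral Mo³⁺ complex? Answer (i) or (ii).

(i): Cr sits in group 6; removing 2 electrons leaves Cr²⁺ with 6 − 2 = 4 d electrons; t2g^4 e_g^0 → 2 unpaired.
(ii): Mo is in group 6, so Mo³⁺ is d³ (6 − 3 = 3); For octahedral d³ the high- and low-spin configurations coincide; t₂g³ eg⁰ → 3 unpaired.
So (ii) has more unpaired electrons.

(ii)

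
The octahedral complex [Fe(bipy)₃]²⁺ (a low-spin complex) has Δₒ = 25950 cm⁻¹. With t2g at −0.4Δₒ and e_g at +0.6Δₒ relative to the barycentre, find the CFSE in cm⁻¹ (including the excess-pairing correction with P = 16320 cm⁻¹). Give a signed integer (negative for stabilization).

-29640

bipy is neutral, so the +2 overall charge sits on Fe: oxidation state +2.
Fe is in group 8, so Fe²⁺ is d⁶ (8 − 2 = 6).
Configuration: t2g^6 e_g^0.
Orbital CFSE = 6(-0.4) + 0(0.6) = -2.4Δₒ = -2.4 × 25950 = -62280 cm⁻¹.
Relative to high-spin t2g^4 e_g^2 (1 paired), the low-spin configuration has 2 additional pairs, contributing +2 × 16320 = +32640 cm⁻¹.
Overall CFSE = -62280 + 32640 = -29640 cm⁻¹.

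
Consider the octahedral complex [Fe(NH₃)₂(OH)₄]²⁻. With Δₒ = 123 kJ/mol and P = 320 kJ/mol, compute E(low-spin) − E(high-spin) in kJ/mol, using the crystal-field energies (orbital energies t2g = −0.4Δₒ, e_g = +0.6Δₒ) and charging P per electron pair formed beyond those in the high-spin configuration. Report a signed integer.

394

Ligand charges: 2×(+0) from NH₃ and 4×(-1) from OH⁻ sum to -4; with overall charge -2, Fe is +2.
Fe²⁺: group 8, so d-count = 8 − 2 = 6.
High-spin d⁶ fills as t2g^4 e_g^2 with CFSE 4(−0.4) + 2(+0.6) = -0.4Δₒ = -49 kJ/mol.
Low-spin t2g^6 e_g^0 gives -2.4Δₒ = -295 kJ/mol, but forming 2 extra pairs costs 2P = 640 kJ/mol, so E(LS) = -295 + 640 = 345 kJ/mol.
Thus E(LS) − E(HS) = 394 kJ/mol.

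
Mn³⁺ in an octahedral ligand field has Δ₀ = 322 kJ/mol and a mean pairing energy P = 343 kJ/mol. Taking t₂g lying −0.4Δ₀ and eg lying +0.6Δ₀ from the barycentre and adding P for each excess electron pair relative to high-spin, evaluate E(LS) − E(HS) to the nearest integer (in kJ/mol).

21

Mn³⁺: group 7, so d-count = 7 − 3 = 4.
High-spin d⁴ fills as t₂g³ eg¹ with CFSE 3(−0.4) + 1(+0.6) = -0.6Δ₀ = -193 kJ/mol.
Low-spin: t₂g⁴ eg⁰, orbital CFSE = -1.6Δ₀ = -515 kJ/mol; plus 1 excess pair × P = +343 kJ/mol; total -172 kJ/mol.
Thus E(LS) − E(HS) = 21 kJ/mol.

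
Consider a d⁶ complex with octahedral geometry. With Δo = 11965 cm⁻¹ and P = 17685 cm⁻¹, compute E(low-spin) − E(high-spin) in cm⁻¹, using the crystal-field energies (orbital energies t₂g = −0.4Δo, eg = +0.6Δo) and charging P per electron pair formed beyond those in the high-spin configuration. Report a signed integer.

11440

High-spin: t₂g⁴ eg², CFSE = -0.4Δo = -4786 cm⁻¹.
For low-spin the configuration is t₂g⁶ eg⁰: orbital energy -2.4 × 11965 = -28716 cm⁻¹, and 2 additional pairs relative to high-spin add 35370 cm⁻¹, giving 6654 cm⁻¹.
Thus E(LS) − E(HS) = 11440 cm⁻¹.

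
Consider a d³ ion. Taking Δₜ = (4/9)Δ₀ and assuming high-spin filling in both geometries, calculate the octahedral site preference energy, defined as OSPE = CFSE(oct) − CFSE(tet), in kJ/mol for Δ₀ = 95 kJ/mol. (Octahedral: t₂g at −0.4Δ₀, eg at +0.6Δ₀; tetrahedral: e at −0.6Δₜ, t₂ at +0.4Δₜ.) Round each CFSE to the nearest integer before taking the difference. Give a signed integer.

-80

In an octahedral site d³ (HS) is t₂g³ eg⁰, giving CFSE(oct) = -1.2Δ₀ = -114 kJ/mol.
Tetrahedral e² t₂¹ gives -0.8Δₜ = -0.8 × (4/9) × 95 = -34 kJ/mol.
OSPE = CFSE(oct) − CFSE(tet) = -114 − (-34) = -80 kJ/mol.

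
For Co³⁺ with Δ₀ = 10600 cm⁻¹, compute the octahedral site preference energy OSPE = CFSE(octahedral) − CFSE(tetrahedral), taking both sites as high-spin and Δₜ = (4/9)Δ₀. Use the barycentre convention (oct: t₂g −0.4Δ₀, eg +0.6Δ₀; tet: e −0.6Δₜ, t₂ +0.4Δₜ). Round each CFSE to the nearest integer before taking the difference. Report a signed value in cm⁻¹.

-1413

Co sits in group 9; removing 3 electrons leaves Co³⁺ with 9 − 3 = 6 d electrons.
In an octahedral site d⁶ (HS) is t2g^4 e_g^2, giving CFSE(oct) = -0.4Δ₀ = -4240 cm⁻¹.
Tetrahedral e^3 t2^3 gives -0.6Δₜ = -0.6 × (4/9) × 10600 = -2827 cm⁻¹.
OSPE = -4240 − (-2827) = -1413 cm⁻¹.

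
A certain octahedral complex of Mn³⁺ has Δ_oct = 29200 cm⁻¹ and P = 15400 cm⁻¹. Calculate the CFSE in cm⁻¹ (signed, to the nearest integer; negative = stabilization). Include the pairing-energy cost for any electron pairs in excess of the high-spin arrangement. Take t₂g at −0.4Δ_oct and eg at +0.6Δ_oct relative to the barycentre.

-31320

Mn sits in group 7; removing 3 electrons leaves Mn³⁺ with 7 − 3 = 4 d electrons.
Here Δ_oct > P (29200 > 15400), so the low-spin state is favoured.
That gives t₂g⁴ eg⁰.
Orbital CFSE = -1.6Δ_oct = -1.6 × 29200 = -46720 cm⁻¹.
Excess pairs vs high-spin: 1 − 0 = 1; pairing cost = +15400 cm⁻¹.
Net CFSE = -46720 + 15400 = -31320 cm⁻¹.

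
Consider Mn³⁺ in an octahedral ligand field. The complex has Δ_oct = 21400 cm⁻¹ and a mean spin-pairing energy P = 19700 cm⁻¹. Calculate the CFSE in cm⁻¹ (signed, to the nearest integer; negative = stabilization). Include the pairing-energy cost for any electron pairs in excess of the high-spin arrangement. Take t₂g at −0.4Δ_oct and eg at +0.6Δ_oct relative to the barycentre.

-14540

Group 7 minus oxidation state +3 gives a d⁴ configuration for Mn³⁺.
Δ_oct > P, so pairing is preferred: the ground state is low-spin.
Filling d⁴ accordingly: t₂g⁴ eg⁰.
Orbital CFSE = -1.6Δ_oct = -1.6 × 21400 = -34240 cm⁻¹.
Excess pairs vs high-spin: 1 − 0 = 1; pairing cost = +19700 cm⁻¹.
Net CFSE = -34240 + 19700 = -14540 cm⁻¹.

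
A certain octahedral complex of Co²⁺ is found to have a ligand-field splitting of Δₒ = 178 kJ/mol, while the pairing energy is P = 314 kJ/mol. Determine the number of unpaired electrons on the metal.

3

Group 9 minus oxidation state +2 gives a d⁷ configuration for Co²⁺.
With Δₒ < P the complex is high-spin.
Filling d⁷ accordingly: t₂g⁵ eg².
Unpaired electrons: 3.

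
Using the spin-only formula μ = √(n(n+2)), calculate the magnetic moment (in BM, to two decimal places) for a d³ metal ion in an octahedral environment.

3.87 BM

Configuration: t₂g³ eg⁰ → 3 unpaired electrons.
μ(spin-only) = √[3(3+2)] = √15 ≈ 3.87 BM.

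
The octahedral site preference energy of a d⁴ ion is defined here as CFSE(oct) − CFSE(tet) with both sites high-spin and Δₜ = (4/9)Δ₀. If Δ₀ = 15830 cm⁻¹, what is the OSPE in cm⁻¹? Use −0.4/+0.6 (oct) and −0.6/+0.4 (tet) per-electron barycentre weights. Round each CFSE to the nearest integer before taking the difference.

Octahedral (high-spin): t₂g³ eg¹, CFSE = 3(−0.4) + 1(+0.6) = -0.6Δ₀ = -0.6 × 15830 = -9498 cm⁻¹.
In a tetrahedral site the filling is e² t₂²: CFSE(tet) = -0.4Δₜ = -0.4 × (4/9)(15830) = -2814 cm⁻¹.
OSPE = -9498 − (-2814) = -6684 cm⁻¹.

-6684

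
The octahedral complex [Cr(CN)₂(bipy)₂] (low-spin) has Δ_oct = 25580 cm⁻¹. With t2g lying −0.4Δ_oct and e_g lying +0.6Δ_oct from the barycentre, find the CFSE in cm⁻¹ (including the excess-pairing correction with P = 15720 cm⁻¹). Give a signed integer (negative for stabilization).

Ligand charges: 2×(-1) from CN⁻ and 2×(+0) from bipy sum to -2; with overall charge +0, Cr is +2.
Group 6 minus oxidation state +2 gives a d⁴ configuration for Cr²⁺.
Configuration: t2g^4 e_g^0.
Orbital CFSE = 4(-0.4) + 0(0.6) = -1.6Δ_oct = -1.6 × 25580 = -40928 cm⁻¹.
Pairing penalty: 1 pair vs 0 in the high-spin reference → 1 extra × P = 15720 cm⁻¹.
Net CFSE = -40928 + 15720 = -25208 cm⁻¹.

-25208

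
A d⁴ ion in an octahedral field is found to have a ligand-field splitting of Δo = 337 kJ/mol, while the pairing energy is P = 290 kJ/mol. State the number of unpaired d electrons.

With Δo > P the complex is low-spin.
That gives t₂g⁴ eg⁰.
Unpaired electrons: 2.

2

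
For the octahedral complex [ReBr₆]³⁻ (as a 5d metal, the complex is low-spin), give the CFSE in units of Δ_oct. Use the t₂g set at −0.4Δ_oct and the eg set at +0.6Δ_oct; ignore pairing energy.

-1.6 Δ_oct

Each Br⁻ contributes -1; 6 × (-1) = -6. With overall charge -3, Re is in the +3 oxidation state.
Re is in group 7, so Re³⁺ is d⁴ (7 − 3 = 4).
Configuration: t₂g⁴ eg⁰.
CFSE = 4(-0.4Δ_oct) + 0(0.6Δ_oct) = -1.6Δ_oct + 0.0Δ_oct = -1.6Δ_oct.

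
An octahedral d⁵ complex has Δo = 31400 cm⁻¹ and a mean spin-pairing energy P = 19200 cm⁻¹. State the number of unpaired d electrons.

1

With Δo > P the complex is low-spin.
Configuration: t₂g⁵ eg⁰.
Unpaired electrons: 1.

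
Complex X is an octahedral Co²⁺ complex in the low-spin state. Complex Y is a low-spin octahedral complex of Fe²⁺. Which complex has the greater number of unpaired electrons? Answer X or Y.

X: Co sits in group 9; removing 2 electrons leaves Co²⁺ with 9 − 2 = 7 d electrons; t₂g⁶ eg¹ → 1 unpaired.
Y: Fe sits in group 8; removing 2 electrons leaves Fe²⁺ with 8 − 2 = 6 d electrons; t2g^6 e_g^0 → 0 unpaired.
So X has more unpaired electrons.

X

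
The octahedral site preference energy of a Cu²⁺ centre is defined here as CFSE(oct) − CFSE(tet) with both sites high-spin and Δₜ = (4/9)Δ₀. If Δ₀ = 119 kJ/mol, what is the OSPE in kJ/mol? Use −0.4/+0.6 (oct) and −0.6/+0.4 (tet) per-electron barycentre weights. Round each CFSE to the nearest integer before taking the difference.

Group 11 minus oxidation state +2 gives a d⁹ configuration for Cu²⁺.
In an octahedral site d⁹ (HS) is t₂g⁶ eg³, giving CFSE(oct) = -0.6Δ₀ = -71 kJ/mol.
Tetrahedral: e⁴ t₂⁵, CFSE = 4(−0.6) + 5(+0.4) = -0.4Δₜ = -0.4 × (4/9) × 119 = -21 kJ/mol.
OSPE = CFSE(oct) − CFSE(tet) = -71 − (-21) = -50 kJ/mol.

-50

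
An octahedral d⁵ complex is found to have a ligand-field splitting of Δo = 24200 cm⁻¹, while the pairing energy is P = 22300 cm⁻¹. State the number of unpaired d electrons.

With Δo > P the complex is low-spin.
Configuration: t₂g⁵ eg⁰.
Unpaired electrons: 1.

1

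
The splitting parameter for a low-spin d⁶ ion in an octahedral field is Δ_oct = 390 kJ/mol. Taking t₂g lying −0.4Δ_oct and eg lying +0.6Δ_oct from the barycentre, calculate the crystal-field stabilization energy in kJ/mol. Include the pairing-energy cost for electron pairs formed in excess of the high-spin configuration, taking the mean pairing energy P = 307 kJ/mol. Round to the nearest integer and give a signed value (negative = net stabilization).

Electron filling gives t₂g⁶ eg⁰.
The orbital stabilization is -2.4Δ_oct = -2.4 × 390 = -936 kJ/mol.
Pairing penalty: 3 pairs vs 1 in the high-spin reference → 2 extra × P = 614 kJ/mol.
Combining: -936 + 614 = -322 kJ/mol.

-322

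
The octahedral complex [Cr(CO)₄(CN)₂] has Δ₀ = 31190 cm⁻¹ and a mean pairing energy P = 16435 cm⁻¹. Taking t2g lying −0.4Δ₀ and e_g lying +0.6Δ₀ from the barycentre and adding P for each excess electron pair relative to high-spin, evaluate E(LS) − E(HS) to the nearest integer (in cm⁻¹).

Ligand charges: 4×(+0) from CO and 2×(-1) from CN⁻ sum to -2; with overall charge +0, Cr is +2.
Group 6 minus oxidation state +2 gives a d⁴ configuration for Cr²⁺.
In the high-spin limit (t2g^3 e_g^1) the orbital term is -0.6Δ₀ = -18714 cm⁻¹, with no excess pairing.
Low-spin t2g^4 e_g^0 gives -1.6Δ₀ = -49904 cm⁻¹, but forming 1 extra pair costs 1P = 16435 cm⁻¹, so E(LS) = -49904 + 16435 = -33469 cm⁻¹.
Thus E(LS) − E(HS) = -14755 cm⁻¹.

-14755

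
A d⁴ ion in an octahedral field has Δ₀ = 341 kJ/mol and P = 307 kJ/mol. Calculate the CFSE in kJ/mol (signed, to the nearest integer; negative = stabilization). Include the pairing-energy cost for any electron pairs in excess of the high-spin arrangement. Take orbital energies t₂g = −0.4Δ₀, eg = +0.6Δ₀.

Here Δ₀ > P (341 > 307), so the low-spin state is favoured.
Configuration: t₂g⁴ eg⁰.
Orbital CFSE = -1.6Δ₀ = -1.6 × 341 = -546 kJ/mol.
Excess pairs vs high-spin: 1 − 0 = 1; pairing cost = +307 kJ/mol.
Net CFSE = -546 + 307 = -239 kJ/mol.

-239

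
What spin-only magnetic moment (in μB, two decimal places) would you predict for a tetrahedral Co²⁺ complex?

Co sits in group 9; removing 2 electrons leaves Co²⁺ with 9 − 2 = 7 d electrons.
Tetrahedral splitting is small, so the complex is high-spin.
Configuration: e⁴ t₂³ → 3 unpaired electrons.
μ(spin-only) = √[3(3+2)] = √15 ≈ 3.87 μB.

3.87 μB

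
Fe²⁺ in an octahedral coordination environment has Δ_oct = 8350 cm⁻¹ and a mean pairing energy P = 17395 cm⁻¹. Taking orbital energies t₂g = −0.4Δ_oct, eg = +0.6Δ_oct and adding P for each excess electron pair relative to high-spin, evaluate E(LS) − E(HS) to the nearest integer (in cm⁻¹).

Fe²⁺: group 8, so d-count = 8 − 2 = 6.
High-spin d⁶ fills as t₂g⁴ eg² with CFSE 4(−0.4) + 2(+0.6) = -0.4Δ_oct = -3340 cm⁻¹.
Low-spin: t₂g⁶ eg⁰, orbital CFSE = -2.4Δ_oct = -20040 cm⁻¹; plus 2 excess pairs × P = +34790 cm⁻¹; total 14750 cm⁻¹.
E(LS) − E(HS) = 14750 − (-3340) = 18090 cm⁻¹.

18090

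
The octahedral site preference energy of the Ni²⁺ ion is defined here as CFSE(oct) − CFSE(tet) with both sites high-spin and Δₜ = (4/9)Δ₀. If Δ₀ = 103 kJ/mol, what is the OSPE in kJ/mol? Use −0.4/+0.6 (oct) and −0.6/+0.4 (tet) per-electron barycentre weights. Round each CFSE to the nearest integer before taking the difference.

-87

Ni sits in group 10; removing 2 electrons leaves Ni²⁺ with 10 − 2 = 8 d electrons.
Octahedral high-spin t2g^6 e_g^2: CFSE = -1.2 × 103 = -124 kJ/mol.
In a tetrahedral site the filling is e^4 t2^4: CFSE(tet) = -0.8Δₜ = -0.8 × (4/9)(103) = -37 kJ/mol.
OSPE = CFSE(oct) − CFSE(tet) = -124 − (-37) = -87 kJ/mol.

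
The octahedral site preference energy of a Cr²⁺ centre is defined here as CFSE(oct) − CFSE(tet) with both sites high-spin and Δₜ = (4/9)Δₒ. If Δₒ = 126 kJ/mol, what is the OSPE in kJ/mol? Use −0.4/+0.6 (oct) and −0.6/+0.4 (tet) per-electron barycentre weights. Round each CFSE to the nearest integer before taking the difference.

-54

Cr is in group 6, so Cr²⁺ is d⁴ (6 − 2 = 4).
Octahedral high-spin t₂g³ eg¹: CFSE = -0.6 × 126 = -76 kJ/mol.
In a tetrahedral site the filling is e² t₂²: CFSE(tet) = -0.4Δₜ = -0.4 × (4/9)(126) = -22 kJ/mol.
Subtracting, OSPE = -76 − (-22) = -54 kJ/mol.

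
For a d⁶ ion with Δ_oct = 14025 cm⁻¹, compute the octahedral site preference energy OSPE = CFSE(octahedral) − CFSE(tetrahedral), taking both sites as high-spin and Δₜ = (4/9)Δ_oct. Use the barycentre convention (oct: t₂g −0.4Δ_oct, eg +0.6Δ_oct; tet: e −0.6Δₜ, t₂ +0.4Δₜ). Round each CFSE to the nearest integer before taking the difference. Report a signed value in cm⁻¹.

-1870

Octahedral (high-spin): t2g^4 e_g^2, CFSE = 4(−0.4) + 2(+0.6) = -0.4Δ_oct = -0.4 × 14025 = -5610 cm⁻¹.
Tetrahedral: e^3 t2^3, CFSE = 3(−0.6) + 3(+0.4) = -0.6Δₜ = -0.6 × (4/9) × 14025 = -3740 cm⁻¹.
OSPE = CFSE(oct) − CFSE(tet) = -5610 − (-3740) = -1870 cm⁻¹.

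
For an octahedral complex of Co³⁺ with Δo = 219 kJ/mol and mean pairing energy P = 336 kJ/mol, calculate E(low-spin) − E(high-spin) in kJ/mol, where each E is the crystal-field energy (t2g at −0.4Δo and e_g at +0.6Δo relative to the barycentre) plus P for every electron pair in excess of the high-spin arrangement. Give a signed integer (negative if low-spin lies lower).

234

Co sits in group 9; removing 3 electrons leaves Co³⁺ with 9 − 3 = 6 d electrons.
High-spin d⁶ fills as t2g^4 e_g^2 with CFSE 4(−0.4) + 2(+0.6) = -0.4Δo = -88 kJ/mol.
Low-spin t2g^6 e_g^0 gives -2.4Δo = -526 kJ/mol, but forming 2 extra pairs costs 2P = 672 kJ/mol, so E(LS) = -526 + 672 = 146 kJ/mol.
E(LS) − E(HS) = 146 − (-88) = 234 kJ/mol.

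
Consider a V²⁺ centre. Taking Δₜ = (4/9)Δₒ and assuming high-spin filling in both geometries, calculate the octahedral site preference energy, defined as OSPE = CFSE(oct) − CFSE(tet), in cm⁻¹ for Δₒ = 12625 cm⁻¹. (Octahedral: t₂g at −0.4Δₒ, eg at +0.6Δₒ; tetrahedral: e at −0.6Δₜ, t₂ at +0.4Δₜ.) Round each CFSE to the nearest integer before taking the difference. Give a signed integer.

Group 5 minus oxidation state +2 gives a d³ configuration for V²⁺.
In an octahedral site d³ (HS) is t₂g³ eg⁰, giving CFSE(oct) = -1.2Δₒ = -15150 cm⁻¹.
In a tetrahedral site the filling is e² t₂¹: CFSE(tet) = -0.8Δₜ = -0.8 × (4/9)(12625) = -4489 cm⁻¹.
OSPE = -15150 − (-4489) = -10661 cm⁻¹.

-10661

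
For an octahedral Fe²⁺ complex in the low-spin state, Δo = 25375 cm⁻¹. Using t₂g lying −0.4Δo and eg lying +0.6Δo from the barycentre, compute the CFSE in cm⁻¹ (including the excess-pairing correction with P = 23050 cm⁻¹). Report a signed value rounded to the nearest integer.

-14800

Fe sits in group 8; removing 2 electrons leaves Fe²⁺ with 8 − 2 = 6 d electrons.
The d⁶ electrons fill as t₂g⁶ eg⁰.
The orbital stabilization is -2.4Δo = -2.4 × 25375 = -60900 cm⁻¹.
High-spin d⁶ would be t₂g⁴ eg² with 1 pair; low-spin has 3, so 2 excess pairs cost +2P = +46100 cm⁻¹.
Net CFSE = -60900 + 46100 = -14800 cm⁻¹.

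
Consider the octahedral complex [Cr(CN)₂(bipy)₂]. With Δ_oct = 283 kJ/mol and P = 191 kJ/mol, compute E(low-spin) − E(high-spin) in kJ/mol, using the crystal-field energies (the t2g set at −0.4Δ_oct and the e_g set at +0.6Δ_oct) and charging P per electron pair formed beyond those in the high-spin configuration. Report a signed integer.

-92

Ligand charges: 2×(-1) from CN⁻ and 2×(+0) from bipy sum to -2; with overall charge +0, Cr is +2.
Cr²⁺: group 6, so d-count = 6 − 2 = 4.
High-spin: t2g^3 e_g^1, CFSE = -0.6Δ_oct = -170 kJ/mol.
Low-spin: t2g^4 e_g^0, orbital CFSE = -1.6Δ_oct = -453 kJ/mol; plus 1 excess pair × P = +191 kJ/mol; total -262 kJ/mol.
E(LS) − E(HS) = -262 − (-170) = -92 kJ/mol.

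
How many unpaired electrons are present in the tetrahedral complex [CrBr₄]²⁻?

4

Each Br⁻ contributes -1; 4 × (-1) = -4. With overall charge -2, Cr is in the +2 oxidation state.
Cr is in group 6, so Cr²⁺ is d⁴ (6 − 2 = 4).
With tetrahedral geometry the complex is necessarily high-spin.
Configuration: e^2 t2^2, giving 4 unpaired electrons.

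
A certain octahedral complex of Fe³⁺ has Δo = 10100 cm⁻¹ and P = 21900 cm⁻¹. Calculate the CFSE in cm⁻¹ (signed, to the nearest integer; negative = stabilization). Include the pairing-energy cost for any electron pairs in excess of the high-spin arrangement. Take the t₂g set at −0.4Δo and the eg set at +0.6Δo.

0

Fe³⁺: group 8, so d-count = 8 − 3 = 5.
Since Δo = 10100 cm⁻¹ < P = 21900 cm⁻¹, the complex adopts the high-spin configuration.
Filling d⁵ accordingly: t₂g³ eg².
Orbital CFSE = 0.0Δo = 0.0 × 10100 = 0 cm⁻¹.
High-spin has no excess pairs, so no pairing correction applies.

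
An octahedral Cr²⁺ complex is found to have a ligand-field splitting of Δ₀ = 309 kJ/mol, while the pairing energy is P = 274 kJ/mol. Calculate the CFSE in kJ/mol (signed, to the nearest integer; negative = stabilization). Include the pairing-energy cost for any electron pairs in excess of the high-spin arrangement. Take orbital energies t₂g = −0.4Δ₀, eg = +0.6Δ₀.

-220

Group 6 minus oxidation state +2 gives a d⁴ configuration for Cr²⁺.
Here Δ₀ > P (309 > 274), so the low-spin state is favoured.
Filling d⁴ accordingly: t₂g⁴ eg⁰.
Orbital CFSE = -1.6Δ₀ = -1.6 × 309 = -494 kJ/mol.
Excess pairs vs high-spin: 1 − 0 = 1; pairing cost = +274 kJ/mol.
Net CFSE = -494 + 274 = -220 kJ/mol.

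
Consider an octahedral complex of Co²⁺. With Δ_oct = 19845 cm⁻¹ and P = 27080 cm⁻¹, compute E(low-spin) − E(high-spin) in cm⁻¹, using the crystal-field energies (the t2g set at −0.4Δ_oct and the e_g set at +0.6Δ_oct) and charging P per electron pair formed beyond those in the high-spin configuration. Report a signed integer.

Co²⁺: group 9, so d-count = 9 − 2 = 7.
In the high-spin limit (t2g^5 e_g^2) the orbital term is -0.8Δ_oct = -15876 cm⁻¹, with no excess pairing.
Low-spin t2g^6 e_g^1 gives -1.8Δ_oct = -35721 cm⁻¹, but forming 1 extra pair costs 1P = 27080 cm⁻¹, so E(LS) = -35721 + 27080 = -8641 cm⁻¹.
The difference is -8641 − (-15876) = 7235 cm⁻¹, so high-spin lies lower.

7235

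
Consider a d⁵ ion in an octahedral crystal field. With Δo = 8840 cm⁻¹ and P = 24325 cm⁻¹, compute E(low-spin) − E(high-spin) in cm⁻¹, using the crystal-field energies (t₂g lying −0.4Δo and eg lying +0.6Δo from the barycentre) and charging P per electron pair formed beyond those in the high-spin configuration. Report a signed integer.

30970

In the high-spin limit (t₂g³ eg²) the orbital term is 0.0Δo = 0 cm⁻¹, with no excess pairing.
Low-spin: t₂g⁵ eg⁰, orbital CFSE = -2.0Δo = -17680 cm⁻¹; plus 2 excess pairs × P = +48650 cm⁻¹; total 30970 cm⁻¹.
The difference is 30970 − (0) = 30970 cm⁻¹, so high-spin lies lower.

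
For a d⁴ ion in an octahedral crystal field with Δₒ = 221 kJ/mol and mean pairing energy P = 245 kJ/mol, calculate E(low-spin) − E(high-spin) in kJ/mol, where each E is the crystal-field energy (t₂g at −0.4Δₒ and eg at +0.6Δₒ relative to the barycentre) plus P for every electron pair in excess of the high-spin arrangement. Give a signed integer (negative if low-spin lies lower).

24

High-spin d⁴ fills as t₂g³ eg¹ with CFSE 3(−0.4) + 1(+0.6) = -0.6Δₒ = -133 kJ/mol.
For low-spin the configuration is t₂g⁴ eg⁰: orbital energy -1.6 × 221 = -354 kJ/mol, and 1 additional pair relative to high-spin adds 245 kJ/mol, giving -109 kJ/mol.
Thus E(LS) − E(HS) = 24 kJ/mol.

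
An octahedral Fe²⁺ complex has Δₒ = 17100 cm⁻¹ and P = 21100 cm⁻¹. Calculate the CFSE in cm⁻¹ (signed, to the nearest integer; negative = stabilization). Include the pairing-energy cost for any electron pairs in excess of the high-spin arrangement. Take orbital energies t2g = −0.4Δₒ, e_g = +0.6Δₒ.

-6840

Group 8 minus oxidation state +2 gives a d⁶ configuration for Fe²⁺.
Here Δₒ < P (17100 < 21100), so the high-spin state is favoured.
Configuration: t2g^4 e_g^2.
Orbital CFSE = -0.4Δₒ = -0.4 × 17100 = -6840 cm⁻¹.
High-spin has no excess pairs, so no pairing correction applies.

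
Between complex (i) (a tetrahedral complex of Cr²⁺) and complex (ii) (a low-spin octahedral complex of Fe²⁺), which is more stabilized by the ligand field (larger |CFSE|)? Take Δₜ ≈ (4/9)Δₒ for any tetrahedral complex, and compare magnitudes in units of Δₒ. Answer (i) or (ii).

(ii)

(i): Cr sits in group 6; removing 2 electrons leaves Cr²⁺ with 6 − 2 = 4 d electrons; With tetrahedral geometry the complex is necessarily high-spin; e^2 t2^2, CFSE = -0.4Δₜ ≈ -0.18Δₒ.
(ii): Fe is in group 8, so Fe²⁺ is d⁶ (8 − 2 = 6); t₂g⁶ eg⁰, CFSE = -2.4Δₒ.
So (ii) has the larger |CFSE|.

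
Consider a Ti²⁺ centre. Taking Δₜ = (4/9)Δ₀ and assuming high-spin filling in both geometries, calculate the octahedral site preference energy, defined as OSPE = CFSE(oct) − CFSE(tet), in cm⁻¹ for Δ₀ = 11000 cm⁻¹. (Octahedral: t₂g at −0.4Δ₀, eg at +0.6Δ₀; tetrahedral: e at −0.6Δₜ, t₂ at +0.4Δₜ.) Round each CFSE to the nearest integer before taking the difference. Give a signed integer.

Ti is in group 4, so Ti²⁺ is d² (4 − 2 = 2).
Octahedral (high-spin): t₂g² eg⁰, CFSE = 2(−0.4) + 0(+0.6) = -0.8Δ₀ = -0.8 × 11000 = -8800 cm⁻¹.
In a tetrahedral site the filling is e² t₂⁰: CFSE(tet) = -1.2Δₜ = -1.2 × (4/9)(11000) = -5867 cm⁻¹.
OSPE = CFSE(oct) − CFSE(tet) = -8800 − (-5867) = -2933 cm⁻¹.

-2933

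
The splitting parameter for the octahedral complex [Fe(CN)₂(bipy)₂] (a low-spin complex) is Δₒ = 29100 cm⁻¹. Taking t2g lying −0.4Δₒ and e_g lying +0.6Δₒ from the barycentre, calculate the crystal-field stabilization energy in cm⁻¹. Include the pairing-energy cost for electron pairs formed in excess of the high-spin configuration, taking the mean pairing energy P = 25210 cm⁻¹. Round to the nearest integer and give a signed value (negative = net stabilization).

-19420

Ligand charges: 2×(-1) from CN⁻ and 2×(+0) from bipy sum to -2; with overall charge +0, Fe is +2.
Group 8 minus oxidation state +2 gives a d⁶ configuration for Fe²⁺.
Electron filling gives t2g^6 e_g^0.
CFSE(orbital) = 6×(-0.4Δₒ) + 0×(0.6Δₒ) = -2.4Δₒ; with Δₒ = 29100 cm⁻¹ that is -69840 cm⁻¹.
High-spin d⁶ would be t2g^4 e_g^2 with 1 pair; low-spin has 3, so 2 excess pairs cost +2P = +50420 cm⁻¹.
Combining: -69840 + 50420 = -19420 cm⁻¹.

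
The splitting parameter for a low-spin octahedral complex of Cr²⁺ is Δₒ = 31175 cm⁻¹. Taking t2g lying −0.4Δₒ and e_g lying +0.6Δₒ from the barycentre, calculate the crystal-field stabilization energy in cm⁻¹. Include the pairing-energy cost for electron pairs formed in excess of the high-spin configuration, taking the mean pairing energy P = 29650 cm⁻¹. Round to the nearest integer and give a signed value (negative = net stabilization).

-20230

Cr²⁺: group 6, so d-count = 6 − 2 = 4.
Configuration: t2g^4 e_g^0.
CFSE(orbital) = 4×(-0.4Δₒ) + 0×(0.6Δₒ) = -1.6Δₒ; with Δₒ = 31175 cm⁻¹ that is -49880 cm⁻¹.
Pairing penalty: 1 pair vs 0 in the high-spin reference → 1 extra × P = 29650 cm⁻¹.
Net CFSE = -49880 + 29650 = -20230 cm⁻¹.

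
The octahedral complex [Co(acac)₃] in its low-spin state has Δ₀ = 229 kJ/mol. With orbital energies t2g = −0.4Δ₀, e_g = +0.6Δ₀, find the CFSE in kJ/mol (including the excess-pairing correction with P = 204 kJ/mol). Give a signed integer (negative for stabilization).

Each acac⁻ contributes -1; 3 × (-1) = -3. With overall charge +0, Co is in the +3 oxidation state.
Co³⁺: group 9, so d-count = 9 − 3 = 6.
Configuration: t2g^6 e_g^0.
The orbital stabilization is -2.4Δ₀ = -2.4 × 229 = -550 kJ/mol.
Relative to high-spin t2g^4 e_g^2 (1 paired), the low-spin configuration has 2 additional pairs, contributing +2 × 204 = +408 kJ/mol.
Overall CFSE = -550 + 408 = -142 kJ/mol.

-142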